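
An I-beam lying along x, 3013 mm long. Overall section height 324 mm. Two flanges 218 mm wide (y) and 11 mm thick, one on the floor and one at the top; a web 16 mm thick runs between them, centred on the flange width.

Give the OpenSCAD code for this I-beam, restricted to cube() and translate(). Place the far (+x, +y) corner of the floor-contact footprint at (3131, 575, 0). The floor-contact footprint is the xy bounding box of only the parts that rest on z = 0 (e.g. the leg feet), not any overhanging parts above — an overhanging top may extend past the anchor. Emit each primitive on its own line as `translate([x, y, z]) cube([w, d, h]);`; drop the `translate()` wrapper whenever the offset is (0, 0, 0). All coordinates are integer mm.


translate([118, 357, 0]) cube([3013, 218, 11]);
translate([118, 458, 11]) cube([3013, 16, 302]);
translate([118, 357, 313]) cube([3013, 218, 11]);


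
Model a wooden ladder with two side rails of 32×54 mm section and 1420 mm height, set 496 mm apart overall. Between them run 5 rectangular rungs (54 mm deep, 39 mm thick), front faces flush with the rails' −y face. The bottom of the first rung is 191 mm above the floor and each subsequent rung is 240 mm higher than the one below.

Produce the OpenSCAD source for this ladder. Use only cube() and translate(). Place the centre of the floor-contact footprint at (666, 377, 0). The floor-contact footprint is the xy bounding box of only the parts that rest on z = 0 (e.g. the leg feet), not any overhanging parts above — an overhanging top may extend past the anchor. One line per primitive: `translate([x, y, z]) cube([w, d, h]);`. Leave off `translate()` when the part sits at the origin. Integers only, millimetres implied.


translate([418, 350, 0]) cube([32, 54, 1420]);
translate([882, 350, 0]) cube([32, 54, 1420]);
translate([450, 350, 191]) cube([432, 54, 39]);
translate([450, 350, 431]) cube([432, 54, 39]);
translate([450, 350, 671]) cube([432, 54, 39]);
translate([450, 350, 911]) cube([432, 54, 39]);
translate([450, 350, 1151]) cube([432, 54, 39]);


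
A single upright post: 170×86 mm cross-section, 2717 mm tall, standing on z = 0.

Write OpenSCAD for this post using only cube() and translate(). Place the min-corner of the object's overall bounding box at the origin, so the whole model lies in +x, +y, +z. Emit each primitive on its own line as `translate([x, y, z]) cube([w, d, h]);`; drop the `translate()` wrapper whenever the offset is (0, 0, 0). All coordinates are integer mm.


cube([170, 86, 2717]);


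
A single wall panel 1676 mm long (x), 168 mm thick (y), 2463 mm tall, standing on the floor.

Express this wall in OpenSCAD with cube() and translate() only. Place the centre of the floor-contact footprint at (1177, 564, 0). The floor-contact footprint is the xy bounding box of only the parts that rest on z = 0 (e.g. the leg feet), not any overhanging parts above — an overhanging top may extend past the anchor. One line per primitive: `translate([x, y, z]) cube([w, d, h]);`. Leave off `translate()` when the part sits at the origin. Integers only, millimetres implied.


translate([339, 480, 0]) cube([1676, 168, 2463]);


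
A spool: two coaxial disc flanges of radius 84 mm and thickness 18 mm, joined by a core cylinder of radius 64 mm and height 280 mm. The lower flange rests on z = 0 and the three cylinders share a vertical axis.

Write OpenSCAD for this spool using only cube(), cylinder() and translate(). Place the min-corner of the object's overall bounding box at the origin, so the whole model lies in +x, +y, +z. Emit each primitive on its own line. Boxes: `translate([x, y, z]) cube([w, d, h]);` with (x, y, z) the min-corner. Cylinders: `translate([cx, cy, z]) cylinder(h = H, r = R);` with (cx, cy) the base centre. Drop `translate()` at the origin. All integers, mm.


translate([84, 84, 0]) cylinder(h = 18, r = 84);
translate([84, 84, 18]) cylinder(h = 280, r = 64);
translate([84, 84, 298]) cylinder(h = 18, r = 84);


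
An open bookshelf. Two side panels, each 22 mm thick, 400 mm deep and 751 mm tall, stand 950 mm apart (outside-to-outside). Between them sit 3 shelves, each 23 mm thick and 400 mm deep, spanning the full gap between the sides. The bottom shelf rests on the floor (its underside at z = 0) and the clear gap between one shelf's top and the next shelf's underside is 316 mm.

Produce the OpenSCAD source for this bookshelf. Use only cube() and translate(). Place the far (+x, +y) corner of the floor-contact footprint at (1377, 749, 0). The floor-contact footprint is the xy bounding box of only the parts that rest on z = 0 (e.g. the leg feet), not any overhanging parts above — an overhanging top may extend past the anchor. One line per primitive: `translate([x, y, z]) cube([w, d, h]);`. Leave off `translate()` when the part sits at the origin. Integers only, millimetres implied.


translate([427, 349, 0]) cube([22, 400, 751]);
translate([1355, 349, 0]) cube([22, 400, 751]);
translate([449, 349, 0]) cube([906, 400, 23]);
translate([449, 349, 339]) cube([906, 400, 23]);
translate([449, 349, 678]) cube([906, 400, 23]);


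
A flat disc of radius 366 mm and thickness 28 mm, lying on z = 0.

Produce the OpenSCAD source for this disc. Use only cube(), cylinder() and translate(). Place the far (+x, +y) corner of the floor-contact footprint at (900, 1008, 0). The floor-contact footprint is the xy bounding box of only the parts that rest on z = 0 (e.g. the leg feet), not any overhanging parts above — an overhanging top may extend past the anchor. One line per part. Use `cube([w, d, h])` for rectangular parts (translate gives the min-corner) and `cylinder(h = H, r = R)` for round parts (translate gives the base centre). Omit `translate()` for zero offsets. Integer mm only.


translate([534, 642, 0]) cylinder(h = 28, r = 366);


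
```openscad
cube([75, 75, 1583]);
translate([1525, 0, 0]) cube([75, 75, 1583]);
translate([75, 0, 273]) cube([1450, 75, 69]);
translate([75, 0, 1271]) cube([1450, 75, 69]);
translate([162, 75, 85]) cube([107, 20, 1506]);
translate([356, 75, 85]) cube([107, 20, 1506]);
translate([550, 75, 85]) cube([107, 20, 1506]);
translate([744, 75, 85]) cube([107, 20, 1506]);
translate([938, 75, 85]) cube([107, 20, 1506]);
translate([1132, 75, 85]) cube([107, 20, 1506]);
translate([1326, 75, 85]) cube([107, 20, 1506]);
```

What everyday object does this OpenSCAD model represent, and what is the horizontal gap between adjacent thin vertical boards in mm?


A fence section. The picket gap is 87 mm.

Two posts, two rails, 7 pickets — a fence section. Span 1450 mm holds 7 pickets of 107 mm with 8 equal gaps: ⌊(1450 − 7·107) / 8⌋ = 87 mm.


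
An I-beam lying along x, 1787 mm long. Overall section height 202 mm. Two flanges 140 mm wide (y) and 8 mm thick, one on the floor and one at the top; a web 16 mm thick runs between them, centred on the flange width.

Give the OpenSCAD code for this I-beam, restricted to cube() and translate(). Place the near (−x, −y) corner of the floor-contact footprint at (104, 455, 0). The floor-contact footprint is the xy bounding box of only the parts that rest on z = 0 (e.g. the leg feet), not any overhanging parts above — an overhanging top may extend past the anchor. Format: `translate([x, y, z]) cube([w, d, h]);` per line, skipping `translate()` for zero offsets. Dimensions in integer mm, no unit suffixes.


translate([104, 455, 0]) cube([1787, 140, 8]);
translate([104, 517, 8]) cube([1787, 16, 186]);
translate([104, 455, 194]) cube([1787, 140, 8]);


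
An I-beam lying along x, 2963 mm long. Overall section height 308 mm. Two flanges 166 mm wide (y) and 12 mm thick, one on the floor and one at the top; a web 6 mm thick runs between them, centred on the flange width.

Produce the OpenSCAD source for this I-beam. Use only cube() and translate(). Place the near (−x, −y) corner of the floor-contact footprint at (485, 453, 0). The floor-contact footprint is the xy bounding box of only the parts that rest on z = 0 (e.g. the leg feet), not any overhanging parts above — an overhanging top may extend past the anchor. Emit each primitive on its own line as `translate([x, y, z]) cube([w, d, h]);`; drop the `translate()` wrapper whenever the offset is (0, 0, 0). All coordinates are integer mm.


translate([485, 453, 0]) cube([2963, 166, 12]);
translate([485, 533, 12]) cube([2963, 6, 284]);
translate([485, 453, 296]) cube([2963, 166, 12]);


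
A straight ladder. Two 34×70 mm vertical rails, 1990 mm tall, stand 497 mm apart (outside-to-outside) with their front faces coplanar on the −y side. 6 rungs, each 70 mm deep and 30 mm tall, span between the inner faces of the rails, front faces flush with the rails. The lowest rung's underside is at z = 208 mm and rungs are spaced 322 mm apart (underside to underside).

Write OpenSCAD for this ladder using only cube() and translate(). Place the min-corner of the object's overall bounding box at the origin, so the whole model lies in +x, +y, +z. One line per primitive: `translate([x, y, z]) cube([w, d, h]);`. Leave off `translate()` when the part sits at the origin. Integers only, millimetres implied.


cube([34, 70, 1990]);
translate([463, 0, 0]) cube([34, 70, 1990]);
translate([34, 0, 208]) cube([429, 70, 30]);
translate([34, 0, 530]) cube([429, 70, 30]);
translate([34, 0, 852]) cube([429, 70, 30]);
translate([34, 0, 1174]) cube([429, 70, 30]);
translate([34, 0, 1496]) cube([429, 70, 30]);
translate([34, 0, 1818]) cube([429, 70, 30]);


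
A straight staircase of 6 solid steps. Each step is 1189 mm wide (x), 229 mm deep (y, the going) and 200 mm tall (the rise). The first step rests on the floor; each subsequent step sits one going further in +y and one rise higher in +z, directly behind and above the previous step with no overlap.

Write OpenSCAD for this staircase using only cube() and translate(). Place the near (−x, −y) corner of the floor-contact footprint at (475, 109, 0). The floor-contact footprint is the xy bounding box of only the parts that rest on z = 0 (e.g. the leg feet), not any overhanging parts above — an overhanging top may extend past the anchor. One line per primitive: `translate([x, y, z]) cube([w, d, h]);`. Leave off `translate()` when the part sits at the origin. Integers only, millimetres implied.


translate([475, 109, 0]) cube([1189, 229, 200]);
translate([475, 338, 200]) cube([1189, 229, 200]);
translate([475, 567, 400]) cube([1189, 229, 200]);
translate([475, 796, 600]) cube([1189, 229, 200]);
translate([475, 1025, 800]) cube([1189, 229, 200]);
translate([475, 1254, 1000]) cube([1189, 229, 200]);


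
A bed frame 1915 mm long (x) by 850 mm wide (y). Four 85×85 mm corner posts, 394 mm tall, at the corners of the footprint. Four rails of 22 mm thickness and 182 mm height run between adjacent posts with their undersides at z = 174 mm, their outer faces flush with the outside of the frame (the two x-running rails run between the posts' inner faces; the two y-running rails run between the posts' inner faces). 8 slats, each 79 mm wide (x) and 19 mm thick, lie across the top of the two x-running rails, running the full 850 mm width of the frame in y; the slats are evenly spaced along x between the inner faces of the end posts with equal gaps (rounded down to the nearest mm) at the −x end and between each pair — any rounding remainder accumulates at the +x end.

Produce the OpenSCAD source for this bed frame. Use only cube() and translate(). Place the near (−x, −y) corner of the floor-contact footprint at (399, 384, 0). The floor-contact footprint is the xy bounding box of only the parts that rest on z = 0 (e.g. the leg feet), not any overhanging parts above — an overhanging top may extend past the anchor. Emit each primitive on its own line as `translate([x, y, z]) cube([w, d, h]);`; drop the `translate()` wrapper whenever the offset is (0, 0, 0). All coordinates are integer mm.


translate([399, 384, 0]) cube([85, 85, 394]);
translate([399, 1149, 0]) cube([85, 85, 394]);
translate([2229, 384, 0]) cube([85, 85, 394]);
translate([2229, 1149, 0]) cube([85, 85, 394]);
translate([484, 384, 174]) cube([1745, 22, 182]);
translate([484, 1212, 174]) cube([1745, 22, 182]);
translate([399, 469, 174]) cube([22, 680, 182]);
translate([2292, 469, 174]) cube([22, 680, 182]);
translate([607, 384, 356]) cube([79, 850, 19]);
translate([809, 384, 356]) cube([79, 850, 19]);
translate([1011, 384, 356]) cube([79, 850, 19]);
translate([1213, 384, 356]) cube([79, 850, 19]);
translate([1415, 384, 356]) cube([79, 850, 19]);
translate([1617, 384, 356]) cube([79, 850, 19]);
translate([1819, 384, 356]) cube([79, 850, 19]);
translate([2021, 384, 356]) cube([79, 850, 19]);


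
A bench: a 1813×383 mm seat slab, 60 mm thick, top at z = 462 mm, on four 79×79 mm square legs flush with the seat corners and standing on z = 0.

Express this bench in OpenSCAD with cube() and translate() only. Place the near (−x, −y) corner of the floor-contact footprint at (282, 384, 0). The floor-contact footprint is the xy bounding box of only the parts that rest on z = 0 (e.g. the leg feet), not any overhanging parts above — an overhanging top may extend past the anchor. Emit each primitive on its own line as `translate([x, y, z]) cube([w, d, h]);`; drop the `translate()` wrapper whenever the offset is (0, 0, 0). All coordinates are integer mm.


translate([282, 384, 402]) cube([1813, 383, 60]);
translate([282, 384, 0]) cube([79, 79, 402]);
translate([282, 688, 0]) cube([79, 79, 402]);
translate([2016, 384, 0]) cube([79, 79, 402]);
translate([2016, 688, 0]) cube([79, 79, 402]);


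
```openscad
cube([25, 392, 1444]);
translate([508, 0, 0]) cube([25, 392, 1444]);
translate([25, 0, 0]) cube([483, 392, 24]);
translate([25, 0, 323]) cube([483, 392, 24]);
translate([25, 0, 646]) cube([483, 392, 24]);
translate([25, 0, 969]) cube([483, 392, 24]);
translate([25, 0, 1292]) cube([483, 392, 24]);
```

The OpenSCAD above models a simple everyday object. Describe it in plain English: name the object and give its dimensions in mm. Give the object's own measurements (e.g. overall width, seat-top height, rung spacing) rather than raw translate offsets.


An open bookshelf. Two side panels, each 25 mm thick, 392 mm deep and 1444 mm tall, stand 533 mm apart (outside-to-outside). Between them sit 5 shelves, each 24 mm thick and 392 mm deep, spanning the full gap between the sides. The bottom shelf rests on the floor (its underside at z = 0) and the clear gap between one shelf's top and the next shelf's underside is 299 mm.


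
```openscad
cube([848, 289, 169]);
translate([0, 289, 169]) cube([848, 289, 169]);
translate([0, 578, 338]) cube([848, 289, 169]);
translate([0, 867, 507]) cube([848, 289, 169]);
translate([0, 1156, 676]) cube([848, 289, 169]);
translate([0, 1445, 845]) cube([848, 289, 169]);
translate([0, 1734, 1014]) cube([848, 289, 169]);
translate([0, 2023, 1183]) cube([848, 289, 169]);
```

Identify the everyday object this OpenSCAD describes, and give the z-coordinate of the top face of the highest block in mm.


A staircase. The total rise is 1352 mm.

8 identical blocks, each offset up and back from the previous — a staircase. Each step is 169 mm tall and there are 8 of them, so the total rise is 8 × 169 = 1352 mm.


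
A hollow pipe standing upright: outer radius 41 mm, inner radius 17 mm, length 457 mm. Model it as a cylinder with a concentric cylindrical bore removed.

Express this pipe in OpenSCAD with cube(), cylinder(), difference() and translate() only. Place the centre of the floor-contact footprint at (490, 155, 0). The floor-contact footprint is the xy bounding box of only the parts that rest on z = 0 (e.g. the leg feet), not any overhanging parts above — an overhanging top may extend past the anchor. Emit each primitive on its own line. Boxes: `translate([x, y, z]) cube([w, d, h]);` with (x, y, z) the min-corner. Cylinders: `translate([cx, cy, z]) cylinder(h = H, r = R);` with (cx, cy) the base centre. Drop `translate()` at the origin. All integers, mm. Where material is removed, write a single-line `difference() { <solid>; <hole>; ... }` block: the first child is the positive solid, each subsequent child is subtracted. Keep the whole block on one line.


difference() { translate([490, 155, 0]) cylinder(h = 457, r = 41); translate([490, 155, 0]) cylinder(h = 457, r = 17); }


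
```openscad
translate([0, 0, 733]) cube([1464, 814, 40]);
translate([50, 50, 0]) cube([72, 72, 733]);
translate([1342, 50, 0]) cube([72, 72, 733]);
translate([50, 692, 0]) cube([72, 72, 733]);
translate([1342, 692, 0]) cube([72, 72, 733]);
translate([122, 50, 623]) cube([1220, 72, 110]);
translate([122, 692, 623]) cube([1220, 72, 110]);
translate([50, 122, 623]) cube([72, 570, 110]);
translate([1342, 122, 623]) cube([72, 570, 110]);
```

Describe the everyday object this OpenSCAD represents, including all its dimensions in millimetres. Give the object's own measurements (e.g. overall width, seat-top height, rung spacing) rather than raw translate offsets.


A rectangular dining table. The top is 1464×814×40 mm with its upper surface at z = 773 mm. It stands on four 72×72 mm square legs, each inset 50 mm from the nearest pair of top edges, running from the floor to the underside of the top. Four apron rails, 72 mm thick and 110 mm tall, run between adjacent legs with their top edges flush with the underside of the top and their outer faces flush with the legs' outer faces.


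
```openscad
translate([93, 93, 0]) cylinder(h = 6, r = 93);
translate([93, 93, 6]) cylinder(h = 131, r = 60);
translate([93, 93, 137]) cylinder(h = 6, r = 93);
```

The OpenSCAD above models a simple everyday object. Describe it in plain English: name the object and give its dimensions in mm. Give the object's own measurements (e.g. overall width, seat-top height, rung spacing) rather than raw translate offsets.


A spool: two coaxial disc flanges of radius 93 mm and thickness 6 mm, joined by a core cylinder of radius 60 mm and height 131 mm. The lower flange rests on z = 0 and the three cylinders share a vertical axis.


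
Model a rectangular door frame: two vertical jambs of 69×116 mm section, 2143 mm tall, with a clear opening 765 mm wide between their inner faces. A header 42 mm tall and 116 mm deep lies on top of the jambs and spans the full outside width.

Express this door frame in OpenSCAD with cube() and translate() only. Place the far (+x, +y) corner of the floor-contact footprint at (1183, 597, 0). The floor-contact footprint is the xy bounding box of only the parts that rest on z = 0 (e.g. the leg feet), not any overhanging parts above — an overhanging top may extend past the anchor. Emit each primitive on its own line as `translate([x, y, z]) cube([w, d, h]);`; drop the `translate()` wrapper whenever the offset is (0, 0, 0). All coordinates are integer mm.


translate([280, 481, 0]) cube([69, 116, 2143]);
translate([1114, 481, 0]) cube([69, 116, 2143]);
translate([280, 481, 2143]) cube([903, 116, 42]);


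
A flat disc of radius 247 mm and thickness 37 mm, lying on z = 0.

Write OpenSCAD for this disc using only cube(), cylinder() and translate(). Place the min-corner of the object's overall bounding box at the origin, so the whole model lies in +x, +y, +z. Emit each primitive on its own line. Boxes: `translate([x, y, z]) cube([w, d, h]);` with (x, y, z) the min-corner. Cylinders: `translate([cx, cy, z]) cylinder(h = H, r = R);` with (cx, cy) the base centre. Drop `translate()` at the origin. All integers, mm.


translate([247, 247, 0]) cylinder(h = 37, r = 247);


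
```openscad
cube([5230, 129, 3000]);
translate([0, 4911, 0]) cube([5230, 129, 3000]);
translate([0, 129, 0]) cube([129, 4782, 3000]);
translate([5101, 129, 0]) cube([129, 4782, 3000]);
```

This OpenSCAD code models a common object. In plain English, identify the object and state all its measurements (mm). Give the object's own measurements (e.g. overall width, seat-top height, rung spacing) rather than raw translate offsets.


The wall frame of a small rectangular building: four walls, each 3000 mm tall and 129 mm thick, enclosing a footprint 5230 mm (x) by 5040 mm (y) outside-to-outside, with no floor or roof. The front and back walls (the −y and +y sides) span the full width; the two side walls fit between them.


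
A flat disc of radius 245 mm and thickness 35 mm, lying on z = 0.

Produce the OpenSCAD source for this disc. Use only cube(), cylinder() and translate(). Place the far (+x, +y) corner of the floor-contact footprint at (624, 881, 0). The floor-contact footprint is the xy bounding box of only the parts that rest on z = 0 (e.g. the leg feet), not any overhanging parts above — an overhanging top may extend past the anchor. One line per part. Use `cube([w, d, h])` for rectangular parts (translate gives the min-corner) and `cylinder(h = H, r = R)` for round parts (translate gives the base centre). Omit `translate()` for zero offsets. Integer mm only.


translate([379, 636, 0]) cylinder(h = 35, r = 245);


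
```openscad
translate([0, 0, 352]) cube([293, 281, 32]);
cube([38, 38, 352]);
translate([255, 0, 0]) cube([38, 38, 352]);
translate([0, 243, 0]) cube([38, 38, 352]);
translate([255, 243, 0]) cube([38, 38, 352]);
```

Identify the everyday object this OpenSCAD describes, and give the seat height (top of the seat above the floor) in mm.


A stool. The seat height is 384 mm.

A 293×281×32 slab at z = 352 on four corner posts — a stool. The seat top is 352 + 32 = 384 mm.


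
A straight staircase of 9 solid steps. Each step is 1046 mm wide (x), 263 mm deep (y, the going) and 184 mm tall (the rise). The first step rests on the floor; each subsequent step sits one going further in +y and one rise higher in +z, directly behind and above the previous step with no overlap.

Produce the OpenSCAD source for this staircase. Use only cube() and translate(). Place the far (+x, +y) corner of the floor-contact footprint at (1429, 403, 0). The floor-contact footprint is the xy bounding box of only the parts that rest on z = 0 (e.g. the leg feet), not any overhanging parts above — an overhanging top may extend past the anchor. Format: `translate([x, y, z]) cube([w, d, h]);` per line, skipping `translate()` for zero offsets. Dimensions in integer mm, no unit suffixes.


translate([383, 140, 0]) cube([1046, 263, 184]);
translate([383, 403, 184]) cube([1046, 263, 184]);
translate([383, 666, 368]) cube([1046, 263, 184]);
translate([383, 929, 552]) cube([1046, 263, 184]);
translate([383, 1192, 736]) cube([1046, 263, 184]);
translate([383, 1455, 920]) cube([1046, 263, 184]);
translate([383, 1718, 1104]) cube([1046, 263, 184]);
translate([383, 1981, 1288]) cube([1046, 263, 184]);
translate([383, 2244, 1472]) cube([1046, 263, 184]);


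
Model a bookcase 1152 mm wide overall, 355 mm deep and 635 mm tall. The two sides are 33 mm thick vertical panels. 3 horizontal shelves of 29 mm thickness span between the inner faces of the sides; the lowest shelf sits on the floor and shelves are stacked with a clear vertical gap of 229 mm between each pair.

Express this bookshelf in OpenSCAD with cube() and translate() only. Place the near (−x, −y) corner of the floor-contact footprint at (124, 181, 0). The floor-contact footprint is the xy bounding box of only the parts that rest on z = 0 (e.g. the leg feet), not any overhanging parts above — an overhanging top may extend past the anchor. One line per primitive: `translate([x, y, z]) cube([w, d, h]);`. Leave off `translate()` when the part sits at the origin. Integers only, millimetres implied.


translate([124, 181, 0]) cube([33, 355, 635]);
translate([1243, 181, 0]) cube([33, 355, 635]);
translate([157, 181, 0]) cube([1086, 355, 29]);
translate([157, 181, 258]) cube([1086, 355, 29]);
translate([157, 181, 516]) cube([1086, 355, 29]);


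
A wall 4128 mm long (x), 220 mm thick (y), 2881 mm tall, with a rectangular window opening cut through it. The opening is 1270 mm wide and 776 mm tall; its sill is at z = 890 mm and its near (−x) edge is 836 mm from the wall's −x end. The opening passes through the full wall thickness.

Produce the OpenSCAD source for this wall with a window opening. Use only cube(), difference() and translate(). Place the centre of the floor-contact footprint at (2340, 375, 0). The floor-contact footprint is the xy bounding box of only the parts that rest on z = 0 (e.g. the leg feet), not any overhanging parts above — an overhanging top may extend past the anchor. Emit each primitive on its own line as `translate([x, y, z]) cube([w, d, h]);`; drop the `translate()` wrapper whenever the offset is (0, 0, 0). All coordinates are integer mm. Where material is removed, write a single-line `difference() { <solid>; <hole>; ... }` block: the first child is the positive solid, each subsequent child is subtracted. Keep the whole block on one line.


difference() { translate([276, 265, 0]) cube([4128, 220, 2881]); translate([1112, 265, 890]) cube([1270, 220, 776]); }


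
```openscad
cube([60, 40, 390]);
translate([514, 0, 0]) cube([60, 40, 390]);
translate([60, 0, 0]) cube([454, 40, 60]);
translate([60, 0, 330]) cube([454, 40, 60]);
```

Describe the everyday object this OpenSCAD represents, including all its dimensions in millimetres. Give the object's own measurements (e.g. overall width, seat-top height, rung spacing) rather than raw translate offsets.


A rectangular picture frame lying in the x–z plane (depth along y). The opening is 454 mm wide (x) by 270 mm tall (z), surrounded by a border 60 mm wide on all four sides. The frame is 40 mm deep and is made of two full-height vertical stiles with two horizontal rails fitted between them.


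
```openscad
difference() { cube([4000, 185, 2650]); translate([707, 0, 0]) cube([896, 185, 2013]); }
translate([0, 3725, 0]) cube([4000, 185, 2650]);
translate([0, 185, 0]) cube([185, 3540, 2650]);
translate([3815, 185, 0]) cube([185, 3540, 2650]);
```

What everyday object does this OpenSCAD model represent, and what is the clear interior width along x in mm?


A single room. The interior width is 3630 mm.

Four walls enclosing a rectangle with a door in the front wall — a room. Outside width 4000 minus two 185 mm walls gives 3630 mm.


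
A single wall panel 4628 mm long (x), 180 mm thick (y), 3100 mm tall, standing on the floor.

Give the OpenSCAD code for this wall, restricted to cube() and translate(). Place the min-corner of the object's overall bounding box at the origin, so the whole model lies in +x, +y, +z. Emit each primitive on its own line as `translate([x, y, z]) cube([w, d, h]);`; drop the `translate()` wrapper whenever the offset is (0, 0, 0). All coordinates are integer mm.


cube([4628, 180, 3100]);


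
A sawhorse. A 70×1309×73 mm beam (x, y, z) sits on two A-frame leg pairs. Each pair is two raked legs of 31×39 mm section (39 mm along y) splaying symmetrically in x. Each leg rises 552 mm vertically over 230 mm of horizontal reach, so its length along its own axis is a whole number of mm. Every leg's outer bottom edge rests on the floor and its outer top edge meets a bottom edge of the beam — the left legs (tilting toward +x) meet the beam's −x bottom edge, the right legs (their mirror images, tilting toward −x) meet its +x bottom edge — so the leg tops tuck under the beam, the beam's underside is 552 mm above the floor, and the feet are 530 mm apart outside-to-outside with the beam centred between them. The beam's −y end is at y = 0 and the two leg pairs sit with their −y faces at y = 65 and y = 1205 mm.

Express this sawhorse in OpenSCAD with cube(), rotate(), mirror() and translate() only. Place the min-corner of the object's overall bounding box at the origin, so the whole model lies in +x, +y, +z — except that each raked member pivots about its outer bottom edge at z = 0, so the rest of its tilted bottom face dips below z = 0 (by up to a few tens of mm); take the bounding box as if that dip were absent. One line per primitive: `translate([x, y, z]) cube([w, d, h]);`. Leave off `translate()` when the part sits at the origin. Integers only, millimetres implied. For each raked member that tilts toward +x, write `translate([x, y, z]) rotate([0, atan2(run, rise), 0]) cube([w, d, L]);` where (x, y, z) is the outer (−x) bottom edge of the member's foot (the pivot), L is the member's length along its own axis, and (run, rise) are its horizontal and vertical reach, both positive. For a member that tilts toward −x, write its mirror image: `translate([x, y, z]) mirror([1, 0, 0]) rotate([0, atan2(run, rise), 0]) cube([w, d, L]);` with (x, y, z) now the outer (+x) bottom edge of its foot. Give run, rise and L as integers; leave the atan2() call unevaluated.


translate([230, 0, 552]) cube([70, 1309, 73]);
translate([0, 65, 0]) rotate([0, atan2(230, 552), 0]) cube([31, 39, 598]);
translate([530, 65, 0]) mirror([1, 0, 0]) rotate([0, atan2(230, 552), 0]) cube([31, 39, 598]);
translate([0, 1205, 0]) rotate([0, atan2(230, 552), 0]) cube([31, 39, 598]);
translate([530, 1205, 0]) mirror([1, 0, 0]) rotate([0, atan2(230, 552), 0]) cube([31, 39, 598]);


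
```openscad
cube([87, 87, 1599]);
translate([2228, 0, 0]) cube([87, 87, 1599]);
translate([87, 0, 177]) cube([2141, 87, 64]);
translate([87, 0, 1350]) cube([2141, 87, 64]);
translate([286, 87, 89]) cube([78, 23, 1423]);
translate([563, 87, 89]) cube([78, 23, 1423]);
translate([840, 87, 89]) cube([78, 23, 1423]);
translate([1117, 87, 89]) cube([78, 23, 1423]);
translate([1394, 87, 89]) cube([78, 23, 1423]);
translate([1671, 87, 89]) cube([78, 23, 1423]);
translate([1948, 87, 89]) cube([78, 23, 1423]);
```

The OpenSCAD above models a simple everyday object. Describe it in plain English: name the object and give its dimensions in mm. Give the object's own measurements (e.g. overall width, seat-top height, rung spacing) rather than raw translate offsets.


A fence section. Two 87×87 mm posts, 1599 mm tall, stand on the floor with a clear span of 2141 mm between their inner faces. Two horizontal rails of 87×64 mm section span the gap between the posts with their undersides at z = 177 mm and z = 1350 mm, flush with the posts' −y face. 7 pickets, each 78 mm wide, 23 mm thick and 1423 mm tall, are fixed to the +y face of the rails with their bottoms at z = 89 mm, spaced across the span with a 199 mm gap after the −x post and between neighbouring pickets, with 202 mm left before the +x post.


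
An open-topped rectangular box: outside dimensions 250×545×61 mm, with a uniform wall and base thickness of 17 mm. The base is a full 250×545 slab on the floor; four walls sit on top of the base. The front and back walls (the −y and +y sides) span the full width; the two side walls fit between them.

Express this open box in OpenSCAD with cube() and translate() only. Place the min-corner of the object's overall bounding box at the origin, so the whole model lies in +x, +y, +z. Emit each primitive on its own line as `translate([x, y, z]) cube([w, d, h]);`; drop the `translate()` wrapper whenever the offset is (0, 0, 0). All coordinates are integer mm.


cube([250, 545, 17]);
translate([0, 0, 17]) cube([250, 17, 44]);
translate([0, 528, 17]) cube([250, 17, 44]);
translate([0, 17, 17]) cube([17, 511, 44]);
translate([233, 17, 17]) cube([17, 511, 44]);


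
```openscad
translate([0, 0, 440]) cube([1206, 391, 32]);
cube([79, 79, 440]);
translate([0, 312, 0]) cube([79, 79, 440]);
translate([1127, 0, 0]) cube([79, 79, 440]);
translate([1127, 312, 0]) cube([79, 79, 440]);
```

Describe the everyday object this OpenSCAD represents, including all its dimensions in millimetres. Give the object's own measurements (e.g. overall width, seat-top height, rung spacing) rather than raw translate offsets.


A long wooden bench with a 1206 mm (x) × 391 mm (y) seat, 32 mm thick, its top surface 472 mm above the floor. Four 79 mm square legs at the seat corners, flush with the edges, run from z = 0 to the seat underside.


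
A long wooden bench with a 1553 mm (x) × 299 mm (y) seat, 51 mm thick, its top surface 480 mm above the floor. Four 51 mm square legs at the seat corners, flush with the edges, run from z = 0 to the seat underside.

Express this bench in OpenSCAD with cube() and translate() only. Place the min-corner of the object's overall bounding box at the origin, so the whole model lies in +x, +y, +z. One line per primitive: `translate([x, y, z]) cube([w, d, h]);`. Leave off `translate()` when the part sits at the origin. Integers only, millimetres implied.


translate([0, 0, 429]) cube([1553, 299, 51]);
cube([51, 51, 429]);
translate([0, 248, 0]) cube([51, 51, 429]);
translate([1502, 0, 0]) cube([51, 51, 429]);
translate([1502, 248, 0]) cube([51, 51, 429]);


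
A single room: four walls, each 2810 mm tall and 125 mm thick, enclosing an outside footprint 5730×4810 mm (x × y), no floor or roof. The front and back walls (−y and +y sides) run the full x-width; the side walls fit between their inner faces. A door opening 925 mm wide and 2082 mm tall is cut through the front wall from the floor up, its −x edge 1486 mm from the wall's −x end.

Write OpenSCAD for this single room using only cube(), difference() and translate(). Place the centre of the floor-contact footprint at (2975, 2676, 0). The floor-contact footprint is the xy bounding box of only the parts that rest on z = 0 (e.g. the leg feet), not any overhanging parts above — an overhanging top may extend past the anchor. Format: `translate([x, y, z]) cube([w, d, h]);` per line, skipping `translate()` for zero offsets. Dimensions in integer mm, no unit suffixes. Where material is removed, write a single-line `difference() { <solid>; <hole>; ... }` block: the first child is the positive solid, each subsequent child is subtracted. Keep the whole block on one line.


difference() { translate([110, 271, 0]) cube([5730, 125, 2810]); translate([1596, 271, 0]) cube([925, 125, 2082]); }
translate([110, 4956, 0]) cube([5730, 125, 2810]);
translate([110, 396, 0]) cube([125, 4560, 2810]);
translate([5715, 396, 0]) cube([125, 4560, 2810]);


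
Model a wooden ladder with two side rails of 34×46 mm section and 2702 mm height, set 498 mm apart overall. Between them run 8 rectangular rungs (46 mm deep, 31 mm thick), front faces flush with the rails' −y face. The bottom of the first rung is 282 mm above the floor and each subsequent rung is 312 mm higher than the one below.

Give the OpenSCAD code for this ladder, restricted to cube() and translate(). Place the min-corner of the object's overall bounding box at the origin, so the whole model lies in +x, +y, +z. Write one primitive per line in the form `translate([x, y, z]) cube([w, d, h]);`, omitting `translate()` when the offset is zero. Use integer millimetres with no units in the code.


cube([34, 46, 2702]);
translate([464, 0, 0]) cube([34, 46, 2702]);
translate([34, 0, 282]) cube([430, 46, 31]);
translate([34, 0, 594]) cube([430, 46, 31]);
translate([34, 0, 906]) cube([430, 46, 31]);
translate([34, 0, 1218]) cube([430, 46, 31]);
translate([34, 0, 1530]) cube([430, 46, 31]);
translate([34, 0, 1842]) cube([430, 46, 31]);
translate([34, 0, 2154]) cube([430, 46, 31]);
translate([34, 0, 2466]) cube([430, 46, 31]);


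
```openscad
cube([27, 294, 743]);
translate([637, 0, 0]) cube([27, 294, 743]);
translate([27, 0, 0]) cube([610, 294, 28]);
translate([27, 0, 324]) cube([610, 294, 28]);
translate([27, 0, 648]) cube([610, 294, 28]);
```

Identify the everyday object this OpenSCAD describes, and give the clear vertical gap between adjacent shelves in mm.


A bookshelf. The clear shelf gap is 296 mm.

Two tall side panels with 3 horizontal boards between them — a bookshelf. The first two shelf undersides are at z = 0 and z = 324; with shelf thickness 28, the clear gap is 324 − 0 − 28 = 296 mm.


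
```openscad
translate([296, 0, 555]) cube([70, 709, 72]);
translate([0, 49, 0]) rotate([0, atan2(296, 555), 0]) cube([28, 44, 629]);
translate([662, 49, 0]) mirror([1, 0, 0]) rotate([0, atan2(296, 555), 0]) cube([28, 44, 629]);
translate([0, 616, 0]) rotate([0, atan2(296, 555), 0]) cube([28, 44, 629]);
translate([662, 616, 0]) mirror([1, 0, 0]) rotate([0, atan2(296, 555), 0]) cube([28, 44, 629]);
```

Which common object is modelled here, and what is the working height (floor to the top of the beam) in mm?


A sawhorse. The overall height is 627 mm.

A beam across two mirrored pairs of raked legs — a sawhorse. The beam's underside is at z = 555 (matching the legs' vertical rise in atan2(296, 555)) and the beam is 72 mm tall, so its top is at 555 + 72 = 627 mm. The raked legs top out at the beam's underside, so that is the highest point.


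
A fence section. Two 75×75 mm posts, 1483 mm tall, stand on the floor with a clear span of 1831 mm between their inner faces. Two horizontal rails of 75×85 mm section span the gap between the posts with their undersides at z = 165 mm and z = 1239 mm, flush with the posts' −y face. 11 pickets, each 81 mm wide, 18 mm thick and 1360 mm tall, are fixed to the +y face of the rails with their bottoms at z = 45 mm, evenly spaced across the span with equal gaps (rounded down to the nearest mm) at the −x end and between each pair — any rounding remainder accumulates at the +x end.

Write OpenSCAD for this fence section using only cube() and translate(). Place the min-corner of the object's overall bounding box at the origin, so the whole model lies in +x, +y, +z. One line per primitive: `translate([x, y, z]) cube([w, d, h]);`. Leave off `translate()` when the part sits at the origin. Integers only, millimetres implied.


cube([75, 75, 1483]);
translate([1906, 0, 0]) cube([75, 75, 1483]);
translate([75, 0, 165]) cube([1831, 75, 85]);
translate([75, 0, 1239]) cube([1831, 75, 85]);
translate([153, 75, 45]) cube([81, 18, 1360]);
translate([312, 75, 45]) cube([81, 18, 1360]);
translate([471, 75, 45]) cube([81, 18, 1360]);
translate([630, 75, 45]) cube([81, 18, 1360]);
translate([789, 75, 45]) cube([81, 18, 1360]);
translate([948, 75, 45]) cube([81, 18, 1360]);
translate([1107, 75, 45]) cube([81, 18, 1360]);
translate([1266, 75, 45]) cube([81, 18, 1360]);
translate([1425, 75, 45]) cube([81, 18, 1360]);
translate([1584, 75, 45]) cube([81, 18, 1360]);
translate([1743, 75, 45]) cube([81, 18, 1360]);


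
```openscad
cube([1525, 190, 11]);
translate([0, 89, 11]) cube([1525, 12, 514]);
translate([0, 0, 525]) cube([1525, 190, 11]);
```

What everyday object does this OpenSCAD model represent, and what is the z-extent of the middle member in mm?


An I-beam. The web height is 514 mm.

Two wide flanges with a thin centred web — an I-beam. Overall 536 mm minus two 11 mm flanges gives a web of 536 − 2·11 = 514 mm.


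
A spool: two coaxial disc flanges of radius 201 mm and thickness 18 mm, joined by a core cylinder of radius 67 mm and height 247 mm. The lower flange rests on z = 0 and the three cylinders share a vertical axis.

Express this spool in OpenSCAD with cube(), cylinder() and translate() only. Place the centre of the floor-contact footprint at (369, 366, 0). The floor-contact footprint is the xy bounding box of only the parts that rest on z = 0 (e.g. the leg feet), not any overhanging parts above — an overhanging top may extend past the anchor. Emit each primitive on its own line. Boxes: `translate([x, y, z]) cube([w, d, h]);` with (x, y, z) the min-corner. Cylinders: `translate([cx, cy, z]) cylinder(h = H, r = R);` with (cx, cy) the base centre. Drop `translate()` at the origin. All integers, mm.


translate([369, 366, 0]) cylinder(h = 18, r = 201);
translate([369, 366, 18]) cylinder(h = 247, r = 67);
translate([369, 366, 265]) cylinder(h = 18, r = 201);


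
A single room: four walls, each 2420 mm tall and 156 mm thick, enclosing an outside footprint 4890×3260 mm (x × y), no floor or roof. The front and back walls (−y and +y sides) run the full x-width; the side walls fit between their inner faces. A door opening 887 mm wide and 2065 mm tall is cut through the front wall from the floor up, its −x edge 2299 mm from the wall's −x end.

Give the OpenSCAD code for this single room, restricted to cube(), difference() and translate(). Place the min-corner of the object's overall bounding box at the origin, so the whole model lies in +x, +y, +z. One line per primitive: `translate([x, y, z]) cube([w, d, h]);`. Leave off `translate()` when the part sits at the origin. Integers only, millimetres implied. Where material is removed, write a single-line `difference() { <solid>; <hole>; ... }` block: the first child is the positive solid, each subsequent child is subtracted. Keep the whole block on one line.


difference() { cube([4890, 156, 2420]); translate([2299, 0, 0]) cube([887, 156, 2065]); }
translate([0, 3104, 0]) cube([4890, 156, 2420]);
translate([0, 156, 0]) cube([156, 2948, 2420]);
translate([4734, 156, 0]) cube([156, 2948, 2420]);
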